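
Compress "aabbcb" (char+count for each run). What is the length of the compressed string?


Input: aabbcb
Runs:
  'a' x 2 => "a2"
  'b' x 2 => "b2"
  'c' x 1 => "c1"
  'b' x 1 => "b1"
Compressed: "a2b2c1b1"
Compressed length: 8

8


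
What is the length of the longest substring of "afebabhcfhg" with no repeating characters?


Input: "afebabhcfhg"
Sliding window (track last position of each char):
  Position 0 ('a'): window [0,0] length 1 -- new best
  Position 1 ('f'): window [0,1] length 2 -- new best
  Position 2 ('e'): window [0,2] length 3 -- new best
  Position 3 ('b'): window [0,3] length 4 -- new best
  Position 4 ('a'): repeat (last at 0), move window start to 1
  Position 4 ('a'): window [1,4] length 4
  Position 5 ('b'): repeat (last at 3), move window start to 4
  Position 5 ('b'): window [4,5] length 2
  Position 6 ('h'): window [4,6] length 3
  Position 7 ('c'): window [4,7] length 4
  Position 8 ('f'): window [4,8] length 5 -- new best
  Position 9 ('h'): repeat (last at 6), move window start to 7
  Position 9 ('h'): window [7,9] length 3
  Position 10 ('g'): window [7,10] length 4
Longest substring with no repeats: "abhcf" with length 5

5


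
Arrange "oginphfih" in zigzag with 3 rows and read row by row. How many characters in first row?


Zigzag "oginphfih" into 3 rows:
Placing characters:
  'o' => row 0
  'g' => row 1
  'i' => row 2
  'n' => row 1
  'p' => row 0
  'h' => row 1
  'f' => row 2
  'i' => row 1
  'h' => row 0
Rows:
  Row 0: "oph"
  Row 1: "gnhi"
  Row 2: "if"
First row length: 3

3


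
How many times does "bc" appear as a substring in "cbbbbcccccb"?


Searching for "bc" in "cbbbbcccccb"
Scanning each position:
  Position 0: "cb" => no
  Position 1: "bb" => no
  Position 2: "bb" => no
  Position 3: "bb" => no
  Position 4: "bc" => MATCH
  Position 5: "cc" => no
  Position 6: "cc" => no
  Position 7: "cc" => no
  Position 8: "cc" => no
  Position 9: "cb" => no
Total occurrences: 1

1


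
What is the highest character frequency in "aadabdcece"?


Input: aadabdcece
Character counts:
  'a': 3
  'b': 1
  'c': 2
  'd': 2
  'e': 2
Maximum frequency: 3

3


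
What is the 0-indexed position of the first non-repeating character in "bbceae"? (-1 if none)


Input: bbceae
Character frequencies:
  'a': 1
  'b': 2
  'c': 1
  'e': 2
Scanning left to right for freq == 1:
  Position 0 ('b'): freq=2, skip
  Position 1 ('b'): freq=2, skip
  Position 2 ('c'): unique! => answer = 2

2


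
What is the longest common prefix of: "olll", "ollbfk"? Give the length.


Words: olll, ollbfk
  Position 0: all 'o' => match
  Position 1: all 'l' => match
  Position 2: all 'l' => match
  Position 3: ('l', 'b') => mismatch, stop
LCP = "oll" (length 3)

3


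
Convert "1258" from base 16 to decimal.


Input: "1258" in base 16
Positional expansion:
  Digit '1' (value 1) x 16^3 = 4096
  Digit '2' (value 2) x 16^2 = 512
  Digit '5' (value 5) x 16^1 = 80
  Digit '8' (value 8) x 16^0 = 8
Sum = 4696

4696


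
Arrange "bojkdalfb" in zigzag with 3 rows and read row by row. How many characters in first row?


Zigzag "bojkdalfb" into 3 rows:
Placing characters:
  'b' => row 0
  'o' => row 1
  'j' => row 2
  'k' => row 1
  'd' => row 0
  'a' => row 1
  'l' => row 2
  'f' => row 1
  'b' => row 0
Rows:
  Row 0: "bdb"
  Row 1: "okaf"
  Row 2: "jl"
First row length: 3

3


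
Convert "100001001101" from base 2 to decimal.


Input: "100001001101" in base 2
Positional expansion:
  Digit '1' (value 1) x 2^11 = 2048
  Digit '0' (value 0) x 2^10 = 0
  Digit '0' (value 0) x 2^9 = 0
  Digit '0' (value 0) x 2^8 = 0
  Digit '0' (value 0) x 2^7 = 0
  Digit '1' (value 1) x 2^6 = 64
  Digit '0' (value 0) x 2^5 = 0
  Digit '0' (value 0) x 2^4 = 0
  Digit '1' (value 1) x 2^3 = 8
  Digit '1' (value 1) x 2^2 = 4
  Digit '0' (value 0) x 2^1 = 0
  Digit '1' (value 1) x 2^0 = 1
Sum = 2125

2125


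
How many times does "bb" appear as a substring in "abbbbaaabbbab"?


Searching for "bb" in "abbbbaaabbbab"
Scanning each position:
  Position 0: "ab" => no
  Position 1: "bb" => MATCH
  Position 2: "bb" => MATCH
  Position 3: "bb" => MATCH
  Position 4: "ba" => no
  Position 5: "aa" => no
  Position 6: "aa" => no
  Position 7: "ab" => no
  Position 8: "bb" => MATCH
  Position 9: "bb" => MATCH
  Position 10: "ba" => no
  Position 11: "ab" => no
Total occurrences: 5

5


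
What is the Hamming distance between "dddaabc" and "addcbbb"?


Comparing "dddaabc" and "addcbbb" position by position:
  Position 0: 'd' vs 'a' => differ
  Position 1: 'd' vs 'd' => same
  Position 2: 'd' vs 'd' => same
  Position 3: 'a' vs 'c' => differ
  Position 4: 'a' vs 'b' => differ
  Position 5: 'b' vs 'b' => same
  Position 6: 'c' vs 'b' => differ
Total differences (Hamming distance): 4

4


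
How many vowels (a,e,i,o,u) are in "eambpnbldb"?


Input: eambpnbldb
Checking each character:
  'e' at position 0: vowel (running total: 1)
  'a' at position 1: vowel (running total: 2)
  'm' at position 2: consonant
  'b' at position 3: consonant
  'p' at position 4: consonant
  'n' at position 5: consonant
  'b' at position 6: consonant
  'l' at position 7: consonant
  'd' at position 8: consonant
  'b' at position 9: consonant
Total vowels: 2

2


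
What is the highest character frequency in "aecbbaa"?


Input: aecbbaa
Character counts:
  'a': 3
  'b': 2
  'c': 1
  'e': 1
Maximum frequency: 3

3


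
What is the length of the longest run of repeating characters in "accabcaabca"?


Input: "accabcaabca"
Scanning for longest run:
  Position 1 ('c'): new char, reset run to 1
  Position 2 ('c'): continues run of 'c', length=2
  Position 3 ('a'): new char, reset run to 1
  Position 4 ('b'): new char, reset run to 1
  Position 5 ('c'): new char, reset run to 1
  Position 6 ('a'): new char, reset run to 1
  Position 7 ('a'): continues run of 'a', length=2
  Position 8 ('b'): new char, reset run to 1
  Position 9 ('c'): new char, reset run to 1
  Position 10 ('a'): new char, reset run to 1
Longest run: 'c' with length 2

2


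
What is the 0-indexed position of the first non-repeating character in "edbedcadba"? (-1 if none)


Input: edbedcadba
Character frequencies:
  'a': 2
  'b': 2
  'c': 1
  'd': 3
  'e': 2
Scanning left to right for freq == 1:
  Position 0 ('e'): freq=2, skip
  Position 1 ('d'): freq=3, skip
  Position 2 ('b'): freq=2, skip
  Position 3 ('e'): freq=2, skip
  Position 4 ('d'): freq=3, skip
  Position 5 ('c'): unique! => answer = 5

5


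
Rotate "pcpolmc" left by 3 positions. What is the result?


Input: "pcpolmc", rotate left by 3
First 3 characters: "pcp"
Remaining characters: "olmc"
Concatenate remaining + first: "olmc" + "pcp" = "olmcpcp"

olmcpcp


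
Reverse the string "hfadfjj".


Input: hfadfjj
Reading characters right to left:
  Position 6: 'j'
  Position 5: 'j'
  Position 4: 'f'
  Position 3: 'd'
  Position 2: 'a'
  Position 1: 'f'
  Position 0: 'h'
Reversed: jjfdafh

jjfdafh


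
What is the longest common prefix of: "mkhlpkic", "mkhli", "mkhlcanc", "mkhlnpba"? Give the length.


Words: mkhlpkic, mkhli, mkhlcanc, mkhlnpba
  Position 0: all 'm' => match
  Position 1: all 'k' => match
  Position 2: all 'h' => match
  Position 3: all 'l' => match
  Position 4: ('p', 'i', 'c', 'n') => mismatch, stop
LCP = "mkhl" (length 4)

4


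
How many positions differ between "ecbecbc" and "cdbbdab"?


Comparing "ecbecbc" and "cdbbdab" position by position:
  Position 0: 'e' vs 'c' => DIFFER
  Position 1: 'c' vs 'd' => DIFFER
  Position 2: 'b' vs 'b' => same
  Position 3: 'e' vs 'b' => DIFFER
  Position 4: 'c' vs 'd' => DIFFER
  Position 5: 'b' vs 'a' => DIFFER
  Position 6: 'c' vs 'b' => DIFFER
Positions that differ: 6

6


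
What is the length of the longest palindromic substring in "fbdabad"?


Input: "fbdabad"
Checking substrings for palindromes:
  [2:7] "dabad" (len 5) => palindrome
  [3:6] "aba" (len 3) => palindrome
Longest palindromic substring: "dabad" with length 5

5


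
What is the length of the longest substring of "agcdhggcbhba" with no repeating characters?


Input: "agcdhggcbhba"
Sliding window (track last position of each char):
  Position 0 ('a'): window [0,0] length 1 -- new best
  Position 1 ('g'): window [0,1] length 2 -- new best
  Position 2 ('c'): window [0,2] length 3 -- new best
  Position 3 ('d'): window [0,3] length 4 -- new best
  Position 4 ('h'): window [0,4] length 5 -- new best
  Position 5 ('g'): repeat (last at 1), move window start to 2
  Position 5 ('g'): window [2,5] length 4
  Position 6 ('g'): repeat (last at 5), move window start to 6
  Position 6 ('g'): window [6,6] length 1
  Position 7 ('c'): window [6,7] length 2
  Position 8 ('b'): window [6,8] length 3
  Position 9 ('h'): window [6,9] length 4
  Position 10 ('b'): repeat (last at 8), move window start to 9
  Position 10 ('b'): window [9,10] length 2
  Position 11 ('a'): window [9,11] length 3
Longest substring with no repeats: "agcdh" with length 5

5


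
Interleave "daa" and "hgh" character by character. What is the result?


Interleaving "daa" and "hgh":
  Position 0: 'd' from first, 'h' from second => "dh"
  Position 1: 'a' from first, 'g' from second => "ag"
  Position 2: 'a' from first, 'h' from second => "ah"
Result: dhagah

dhagah


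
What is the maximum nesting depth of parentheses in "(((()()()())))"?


Input: "(((()()()())))"
Tracking depth:
  Position 0 '(': depth becomes 1
  Position 1 '(': depth becomes 2
  Position 2 '(': depth becomes 3
  Position 3 '(': depth becomes 4
  Position 4 ')': depth becomes 3
  Position 5 '(': depth becomes 4
  Position 6 ')': depth becomes 3
  Position 7 '(': depth becomes 4
  Position 8 ')': depth becomes 3
  Position 9 '(': depth becomes 4
  Position 10 ')': depth becomes 3
  Position 11 ')': depth becomes 2
  Position 12 ')': depth becomes 1
  Position 13 ')': depth becomes 0
Maximum depth reached: 4

4


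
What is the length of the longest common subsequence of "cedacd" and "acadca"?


LCS of "cedacd" and "acadca"
DP table:
           a    c    a    d    c    a
      0    0    0    0    0    0    0
  c   0    0    1    1    1    1    1
  e   0    0    1    1    1    1    1
  d   0    0    1    1    2    2    2
  a   0    1    1    2    2    2    3
  c   0    1    2    2    2    3    3
  d   0    1    2    2    3    3    3
LCS length = dp[6][6] = 3

3


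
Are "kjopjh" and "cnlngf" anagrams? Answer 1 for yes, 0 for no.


Strings: "kjopjh", "cnlngf"
Sorted first:  hjjkop
Sorted second: cfglnn
Differ at position 0: 'h' vs 'c' => not anagrams

0


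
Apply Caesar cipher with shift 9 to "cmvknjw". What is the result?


Caesar cipher: shift "cmvknjw" by 9
  'c' (pos 2) + 9 = pos 11 = 'l'
  'm' (pos 12) + 9 = pos 21 = 'v'
  'v' (pos 21) + 9 = pos 4 = 'e'
  'k' (pos 10) + 9 = pos 19 = 't'
  'n' (pos 13) + 9 = pos 22 = 'w'
  'j' (pos 9) + 9 = pos 18 = 's'
  'w' (pos 22) + 9 = pos 5 = 'f'
Result: lvetwsf

lvetwsf


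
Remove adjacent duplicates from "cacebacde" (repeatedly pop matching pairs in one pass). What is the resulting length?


Input: cacebacde
Stack-based adjacent duplicate removal:
  Read 'c': push. Stack: c
  Read 'a': push. Stack: ca
  Read 'c': push. Stack: cac
  Read 'e': push. Stack: cace
  Read 'b': push. Stack: caceb
  Read 'a': push. Stack: caceba
  Read 'c': push. Stack: cacebac
  Read 'd': push. Stack: cacebacd
  Read 'e': push. Stack: cacebacde
Final stack: "cacebacde" (length 9)

9


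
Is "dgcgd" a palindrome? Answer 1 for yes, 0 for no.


Input: dgcgd
Reversed: dgcgd
  Compare pos 0 ('d') with pos 4 ('d'): match
  Compare pos 1 ('g') with pos 3 ('g'): match
Result: palindrome

1


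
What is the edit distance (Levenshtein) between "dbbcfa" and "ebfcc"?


Computing edit distance: "dbbcfa" -> "ebfcc"
DP table:
           e    b    f    c    c
      0    1    2    3    4    5
  d   1    1    2    3    4    5
  b   2    2    1    2    3    4
  b   3    3    2    2    3    4
  c   4    4    3    3    2    3
  f   5    5    4    3    3    3
  a   6    6    5    4    4    4
Edit distance = dp[6][5] = 4

4


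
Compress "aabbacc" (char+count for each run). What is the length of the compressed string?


Input: aabbacc
Runs:
  'a' x 2 => "a2"
  'b' x 2 => "b2"
  'a' x 1 => "a1"
  'c' x 2 => "c2"
Compressed: "a2b2a1c2"
Compressed length: 8

8


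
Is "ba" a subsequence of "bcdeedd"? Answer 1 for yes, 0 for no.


Check if "ba" is a subsequence of "bcdeedd"
Greedy scan:
  Position 0 ('b'): matches sub[0] = 'b'
  Position 1 ('c'): no match needed
  Position 2 ('d'): no match needed
  Position 3 ('e'): no match needed
  Position 4 ('e'): no match needed
  Position 5 ('d'): no match needed
  Position 6 ('d'): no match needed
Only matched 1/2 characters => not a subsequence

0


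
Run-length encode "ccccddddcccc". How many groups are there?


Input: ccccddddcccc
Scanning for consecutive runs:
  Group 1: 'c' x 4 (positions 0-3)
  Group 2: 'd' x 4 (positions 4-7)
  Group 3: 'c' x 4 (positions 8-11)
Total groups: 3

3


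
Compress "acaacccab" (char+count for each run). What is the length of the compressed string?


Input: acaacccab
Runs:
  'a' x 1 => "a1"
  'c' x 1 => "c1"
  'a' x 2 => "a2"
  'c' x 3 => "c3"
  'a' x 1 => "a1"
  'b' x 1 => "b1"
Compressed: "a1c1a2c3a1b1"
Compressed length: 12

12


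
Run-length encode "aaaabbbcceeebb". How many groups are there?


Input: aaaabbbcceeebb
Scanning for consecutive runs:
  Group 1: 'a' x 4 (positions 0-3)
  Group 2: 'b' x 3 (positions 4-6)
  Group 3: 'c' x 2 (positions 7-8)
  Group 4: 'e' x 3 (positions 9-11)
  Group 5: 'b' x 2 (positions 12-13)
Total groups: 5

5


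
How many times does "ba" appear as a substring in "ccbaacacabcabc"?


Searching for "ba" in "ccbaacacabcabc"
Scanning each position:
  Position 0: "cc" => no
  Position 1: "cb" => no
  Position 2: "ba" => MATCH
  Position 3: "aa" => no
  Position 4: "ac" => no
  Position 5: "ca" => no
  Position 6: "ac" => no
  Position 7: "ca" => no
  Position 8: "ab" => no
  Position 9: "bc" => no
  Position 10: "ca" => no
  Position 11: "ab" => no
  Position 12: "bc" => no
Total occurrences: 1

1


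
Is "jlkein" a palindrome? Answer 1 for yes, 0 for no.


Input: jlkein
Reversed: nieklj
  Compare pos 0 ('j') with pos 5 ('n'): MISMATCH
  Compare pos 1 ('l') with pos 4 ('i'): MISMATCH
  Compare pos 2 ('k') with pos 3 ('e'): MISMATCH
Result: not a palindrome

0


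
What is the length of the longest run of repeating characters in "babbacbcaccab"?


Input: "babbacbcaccab"
Scanning for longest run:
  Position 1 ('a'): new char, reset run to 1
  Position 2 ('b'): new char, reset run to 1
  Position 3 ('b'): continues run of 'b', length=2
  Position 4 ('a'): new char, reset run to 1
  Position 5 ('c'): new char, reset run to 1
  Position 6 ('b'): new char, reset run to 1
  Position 7 ('c'): new char, reset run to 1
  Position 8 ('a'): new char, reset run to 1
  Position 9 ('c'): new char, reset run to 1
  Position 10 ('c'): continues run of 'c', length=2
  Position 11 ('a'): new char, reset run to 1
  Position 12 ('b'): new char, reset run to 1
Longest run: 'b' with length 2

2


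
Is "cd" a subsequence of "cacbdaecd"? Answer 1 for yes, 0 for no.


Check if "cd" is a subsequence of "cacbdaecd"
Greedy scan:
  Position 0 ('c'): matches sub[0] = 'c'
  Position 1 ('a'): no match needed
  Position 2 ('c'): no match needed
  Position 3 ('b'): no match needed
  Position 4 ('d'): matches sub[1] = 'd'
  Position 5 ('a'): no match needed
  Position 6 ('e'): no match needed
  Position 7 ('c'): no match needed
  Position 8 ('d'): no match needed
All 2 characters matched => is a subsequence

1


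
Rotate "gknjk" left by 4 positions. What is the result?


Input: "gknjk", rotate left by 4
First 4 characters: "gknj"
Remaining characters: "k"
Concatenate remaining + first: "k" + "gknj" = "kgknj"

kgknj


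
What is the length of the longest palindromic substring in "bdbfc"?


Input: "bdbfc"
Checking substrings for palindromes:
  [0:3] "bdb" (len 3) => palindrome
Longest palindromic substring: "bdb" with length 3

3


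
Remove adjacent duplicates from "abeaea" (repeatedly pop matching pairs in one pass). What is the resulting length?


Input: abeaea
Stack-based adjacent duplicate removal:
  Read 'a': push. Stack: a
  Read 'b': push. Stack: ab
  Read 'e': push. Stack: abe
  Read 'a': push. Stack: abea
  Read 'e': push. Stack: abeae
  Read 'a': push. Stack: abeaea
Final stack: "abeaea" (length 6)

6


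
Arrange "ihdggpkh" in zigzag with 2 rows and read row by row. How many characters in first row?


Zigzag "ihdggpkh" into 2 rows:
Placing characters:
  'i' => row 0
  'h' => row 1
  'd' => row 0
  'g' => row 1
  'g' => row 0
  'p' => row 1
  'k' => row 0
  'h' => row 1
Rows:
  Row 0: "idgk"
  Row 1: "hgph"
First row length: 4

4


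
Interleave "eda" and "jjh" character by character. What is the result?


Interleaving "eda" and "jjh":
  Position 0: 'e' from first, 'j' from second => "ej"
  Position 1: 'd' from first, 'j' from second => "dj"
  Position 2: 'a' from first, 'h' from second => "ah"
Result: ejdjah

ejdjah


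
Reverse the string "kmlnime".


Input: kmlnime
Reading characters right to left:
  Position 6: 'e'
  Position 5: 'm'
  Position 4: 'i'
  Position 3: 'n'
  Position 2: 'l'
  Position 1: 'm'
  Position 0: 'k'
Reversed: eminlmk

eminlmk


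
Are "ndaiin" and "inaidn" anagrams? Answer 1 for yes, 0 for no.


Strings: "ndaiin", "inaidn"
Sorted first:  adiinn
Sorted second: adiinn
Sorted forms match => anagrams

1


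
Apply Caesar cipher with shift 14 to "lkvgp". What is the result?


Caesar cipher: shift "lkvgp" by 14
  'l' (pos 11) + 14 = pos 25 = 'z'
  'k' (pos 10) + 14 = pos 24 = 'y'
  'v' (pos 21) + 14 = pos 9 = 'j'
  'g' (pos 6) + 14 = pos 20 = 'u'
  'p' (pos 15) + 14 = pos 3 = 'd'
Result: zyjud

zyjud


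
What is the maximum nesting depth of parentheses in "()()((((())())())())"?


Input: "()()((((())())())())"
Tracking depth:
  Position 0 '(': depth becomes 1
  Position 1 ')': depth becomes 0
  Position 2 '(': depth becomes 1
  Position 3 ')': depth becomes 0
  Position 4 '(': depth becomes 1
  Position 5 '(': depth becomes 2
  Position 6 '(': depth becomes 3
  Position 7 '(': depth becomes 4
  Position 8 '(': depth becomes 5
  Position 9 ')': depth becomes 4
  Position 10 ')': depth becomes 3
  Position 11 '(': depth becomes 4
  Position 12 ')': depth becomes 3
  Position 13 ')': depth becomes 2
  Position 14 '(': depth becomes 3
  Position 15 ')': depth becomes 2
  Position 16 ')': depth becomes 1
  Position 17 '(': depth becomes 2
  Position 18 ')': depth becomes 1
  Position 19 ')': depth becomes 0
Maximum depth reached: 5

5


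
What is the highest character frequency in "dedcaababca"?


Input: dedcaababca
Character counts:
  'a': 4
  'b': 2
  'c': 2
  'd': 2
  'e': 1
Maximum frequency: 4

4


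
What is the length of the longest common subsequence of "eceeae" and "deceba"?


LCS of "eceeae" and "deceba"
DP table:
           d    e    c    e    b    a
      0    0    0    0    0    0    0
  e   0    0    1    1    1    1    1
  c   0    0    1    2    2    2    2
  e   0    0    1    2    3    3    3
  e   0    0    1    2    3    3    3
  a   0    0    1    2    3    3    4
  e   0    0    1    2    3    3    4
LCS length = dp[6][6] = 4

4


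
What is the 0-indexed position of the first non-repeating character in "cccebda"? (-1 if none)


Input: cccebda
Character frequencies:
  'a': 1
  'b': 1
  'c': 3
  'd': 1
  'e': 1
Scanning left to right for freq == 1:
  Position 0 ('c'): freq=3, skip
  Position 1 ('c'): freq=3, skip
  Position 2 ('c'): freq=3, skip
  Position 3 ('e'): unique! => answer = 3

3


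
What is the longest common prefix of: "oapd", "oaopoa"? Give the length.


Words: oapd, oaopoa
  Position 0: all 'o' => match
  Position 1: all 'a' => match
  Position 2: ('p', 'o') => mismatch, stop
LCP = "oa" (length 2)

2


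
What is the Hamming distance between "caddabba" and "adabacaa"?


Comparing "caddabba" and "adabacaa" position by position:
  Position 0: 'c' vs 'a' => differ
  Position 1: 'a' vs 'd' => differ
  Position 2: 'd' vs 'a' => differ
  Position 3: 'd' vs 'b' => differ
  Position 4: 'a' vs 'a' => same
  Position 5: 'b' vs 'c' => differ
  Position 6: 'b' vs 'a' => differ
  Position 7: 'a' vs 'a' => same
Total differences (Hamming distance): 6

6


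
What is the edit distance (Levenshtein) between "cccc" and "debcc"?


Computing edit distance: "cccc" -> "debcc"
DP table:
           d    e    b    c    c
      0    1    2    3    4    5
  c   1    1    2    3    3    4
  c   2    2    2    3    3    3
  c   3    3    3    3    3    3
  c   4    4    4    4    3    3
Edit distance = dp[4][5] = 3

3


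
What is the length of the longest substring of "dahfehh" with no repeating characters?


Input: "dahfehh"
Sliding window (track last position of each char):
  Position 0 ('d'): window [0,0] length 1 -- new best
  Position 1 ('a'): window [0,1] length 2 -- new best
  Position 2 ('h'): window [0,2] length 3 -- new best
  Position 3 ('f'): window [0,3] length 4 -- new best
  Position 4 ('e'): window [0,4] length 5 -- new best
  Position 5 ('h'): repeat (last at 2), move window start to 3
  Position 5 ('h'): window [3,5] length 3
  Position 6 ('h'): repeat (last at 5), move window start to 6
  Position 6 ('h'): window [6,6] length 1
Longest substring with no repeats: "dahfe" with length 5

5


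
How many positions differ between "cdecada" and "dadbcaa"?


Comparing "cdecada" and "dadbcaa" position by position:
  Position 0: 'c' vs 'd' => DIFFER
  Position 1: 'd' vs 'a' => DIFFER
  Position 2: 'e' vs 'd' => DIFFER
  Position 3: 'c' vs 'b' => DIFFER
  Position 4: 'a' vs 'c' => DIFFER
  Position 5: 'd' vs 'a' => DIFFER
  Position 6: 'a' vs 'a' => same
Positions that differ: 6

6


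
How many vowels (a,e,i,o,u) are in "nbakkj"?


Input: nbakkj
Checking each character:
  'n' at position 0: consonant
  'b' at position 1: consonant
  'a' at position 2: vowel (running total: 1)
  'k' at position 3: consonant
  'k' at position 4: consonant
  'j' at position 5: consonant
Total vowels: 1

1


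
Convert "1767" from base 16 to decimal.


Input: "1767" in base 16
Positional expansion:
  Digit '1' (value 1) x 16^3 = 4096
  Digit '7' (value 7) x 16^2 = 1792
  Digit '6' (value 6) x 16^1 = 96
  Digit '7' (value 7) x 16^0 = 7
Sum = 5991

5991


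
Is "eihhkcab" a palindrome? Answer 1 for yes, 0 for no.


Input: eihhkcab
Reversed: backhhie
  Compare pos 0 ('e') with pos 7 ('b'): MISMATCH
  Compare pos 1 ('i') with pos 6 ('a'): MISMATCH
  Compare pos 2 ('h') with pos 5 ('c'): MISMATCH
  Compare pos 3 ('h') with pos 4 ('k'): MISMATCH
Result: not a palindrome

0


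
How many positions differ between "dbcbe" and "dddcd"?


Comparing "dbcbe" and "dddcd" position by position:
  Position 0: 'd' vs 'd' => same
  Position 1: 'b' vs 'd' => DIFFER
  Position 2: 'c' vs 'd' => DIFFER
  Position 3: 'b' vs 'c' => DIFFER
  Position 4: 'e' vs 'd' => DIFFER
Positions that differ: 4

4


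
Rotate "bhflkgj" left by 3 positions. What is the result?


Input: "bhflkgj", rotate left by 3
First 3 characters: "bhf"
Remaining characters: "lkgj"
Concatenate remaining + first: "lkgj" + "bhf" = "lkgjbhf"

lkgjbhf


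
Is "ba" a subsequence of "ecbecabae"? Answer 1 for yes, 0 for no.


Check if "ba" is a subsequence of "ecbecabae"
Greedy scan:
  Position 0 ('e'): no match needed
  Position 1 ('c'): no match needed
  Position 2 ('b'): matches sub[0] = 'b'
  Position 3 ('e'): no match needed
  Position 4 ('c'): no match needed
  Position 5 ('a'): matches sub[1] = 'a'
  Position 6 ('b'): no match needed
  Position 7 ('a'): no match needed
  Position 8 ('e'): no match needed
All 2 characters matched => is a subsequence

1


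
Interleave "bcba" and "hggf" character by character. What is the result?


Interleaving "bcba" and "hggf":
  Position 0: 'b' from first, 'h' from second => "bh"
  Position 1: 'c' from first, 'g' from second => "cg"
  Position 2: 'b' from first, 'g' from second => "bg"
  Position 3: 'a' from first, 'f' from second => "af"
Result: bhcgbgaf

bhcgbgaf


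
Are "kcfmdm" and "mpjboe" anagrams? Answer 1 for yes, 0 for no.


Strings: "kcfmdm", "mpjboe"
Sorted first:  cdfkmm
Sorted second: bejmop
Differ at position 0: 'c' vs 'b' => not anagrams

0


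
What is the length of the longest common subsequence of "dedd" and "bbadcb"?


LCS of "dedd" and "bbadcb"
DP table:
           b    b    a    d    c    b
      0    0    0    0    0    0    0
  d   0    0    0    0    1    1    1
  e   0    0    0    0    1    1    1
  d   0    0    0    0    1    1    1
  d   0    0    0    0    1    1    1
LCS length = dp[4][6] = 1

1


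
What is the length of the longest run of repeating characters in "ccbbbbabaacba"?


Input: "ccbbbbabaacba"
Scanning for longest run:
  Position 1 ('c'): continues run of 'c', length=2
  Position 2 ('b'): new char, reset run to 1
  Position 3 ('b'): continues run of 'b', length=2
  Position 4 ('b'): continues run of 'b', length=3
  Position 5 ('b'): continues run of 'b', length=4
  Position 6 ('a'): new char, reset run to 1
  Position 7 ('b'): new char, reset run to 1
  Position 8 ('a'): new char, reset run to 1
  Position 9 ('a'): continues run of 'a', length=2
  Position 10 ('c'): new char, reset run to 1
  Position 11 ('b'): new char, reset run to 1
  Position 12 ('a'): new char, reset run to 1
Longest run: 'b' with length 4

4


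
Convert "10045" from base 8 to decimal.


Input: "10045" in base 8
Positional expansion:
  Digit '1' (value 1) x 8^4 = 4096
  Digit '0' (value 0) x 8^3 = 0
  Digit '0' (value 0) x 8^2 = 0
  Digit '4' (value 4) x 8^1 = 32
  Digit '5' (value 5) x 8^0 = 5
Sum = 4133

4133


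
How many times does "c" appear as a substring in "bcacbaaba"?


Searching for "c" in "bcacbaaba"
Scanning each position:
  Position 0: "b" => no
  Position 1: "c" => MATCH
  Position 2: "a" => no
  Position 3: "c" => MATCH
  Position 4: "b" => no
  Position 5: "a" => no
  Position 6: "a" => no
  Position 7: "b" => no
  Position 8: "a" => no
Total occurrences: 2

2


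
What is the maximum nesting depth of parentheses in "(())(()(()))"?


Input: "(())(()(()))"
Tracking depth:
  Position 0 '(': depth becomes 1
  Position 1 '(': depth becomes 2
  Position 2 ')': depth becomes 1
  Position 3 ')': depth becomes 0
  Position 4 '(': depth becomes 1
  Position 5 '(': depth becomes 2
  Position 6 ')': depth becomes 1
  Position 7 '(': depth becomes 2
  Position 8 '(': depth becomes 3
  Position 9 ')': depth becomes 2
  Position 10 ')': depth becomes 1
  Position 11 ')': depth becomes 0
Maximum depth reached: 3

3


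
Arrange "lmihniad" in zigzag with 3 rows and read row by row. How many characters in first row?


Zigzag "lmihniad" into 3 rows:
Placing characters:
  'l' => row 0
  'm' => row 1
  'i' => row 2
  'h' => row 1
  'n' => row 0
  'i' => row 1
  'a' => row 2
  'd' => row 1
Rows:
  Row 0: "ln"
  Row 1: "mhid"
  Row 2: "ia"
First row length: 2

2


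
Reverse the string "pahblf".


Input: pahblf
Reading characters right to left:
  Position 5: 'f'
  Position 4: 'l'
  Position 3: 'b'
  Position 2: 'h'
  Position 1: 'a'
  Position 0: 'p'
Reversed: flbhap

flbhap


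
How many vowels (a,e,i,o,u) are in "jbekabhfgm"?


Input: jbekabhfgm
Checking each character:
  'j' at position 0: consonant
  'b' at position 1: consonant
  'e' at position 2: vowel (running total: 1)
  'k' at position 3: consonant
  'a' at position 4: vowel (running total: 2)
  'b' at position 5: consonant
  'h' at position 6: consonant
  'f' at position 7: consonant
  'g' at position 8: consonant
  'm' at position 9: consonant
Total vowels: 2

2


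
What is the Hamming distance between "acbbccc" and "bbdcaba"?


Comparing "acbbccc" and "bbdcaba" position by position:
  Position 0: 'a' vs 'b' => differ
  Position 1: 'c' vs 'b' => differ
  Position 2: 'b' vs 'd' => differ
  Position 3: 'b' vs 'c' => differ
  Position 4: 'c' vs 'a' => differ
  Position 5: 'c' vs 'b' => differ
  Position 6: 'c' vs 'a' => differ
Total differences (Hamming distance): 7

7


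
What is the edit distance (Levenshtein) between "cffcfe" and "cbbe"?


Computing edit distance: "cffcfe" -> "cbbe"
DP table:
           c    b    b    e
      0    1    2    3    4
  c   1    0    1    2    3
  f   2    1    1    2    3
  f   3    2    2    2    3
  c   4    3    3    3    3
  f   5    4    4    4    4
  e   6    5    5    5    4
Edit distance = dp[6][4] = 4

4


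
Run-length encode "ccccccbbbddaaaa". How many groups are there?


Input: ccccccbbbddaaaa
Scanning for consecutive runs:
  Group 1: 'c' x 6 (positions 0-5)
  Group 2: 'b' x 3 (positions 6-8)
  Group 3: 'd' x 2 (positions 9-10)
  Group 4: 'a' x 4 (positions 11-14)
Total groups: 4

4


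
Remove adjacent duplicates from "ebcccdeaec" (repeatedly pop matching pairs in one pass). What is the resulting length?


Input: ebcccdeaec
Stack-based adjacent duplicate removal:
  Read 'e': push. Stack: e
  Read 'b': push. Stack: eb
  Read 'c': push. Stack: ebc
  Read 'c': matches stack top 'c' => pop. Stack: eb
  Read 'c': push. Stack: ebc
  Read 'd': push. Stack: ebcd
  Read 'e': push. Stack: ebcde
  Read 'a': push. Stack: ebcdea
  Read 'e': push. Stack: ebcdeae
  Read 'c': push. Stack: ebcdeaec
Final stack: "ebcdeaec" (length 8)

8


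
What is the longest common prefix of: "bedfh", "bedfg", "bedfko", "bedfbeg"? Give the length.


Words: bedfh, bedfg, bedfko, bedfbeg
  Position 0: all 'b' => match
  Position 1: all 'e' => match
  Position 2: all 'd' => match
  Position 3: all 'f' => match
  Position 4: ('h', 'g', 'k', 'b') => mismatch, stop
LCP = "bedf" (length 4)

4


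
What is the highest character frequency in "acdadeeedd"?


Input: acdadeeedd
Character counts:
  'a': 2
  'c': 1
  'd': 4
  'e': 3
Maximum frequency: 4

4


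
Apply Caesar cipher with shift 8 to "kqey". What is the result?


Caesar cipher: shift "kqey" by 8
  'k' (pos 10) + 8 = pos 18 = 's'
  'q' (pos 16) + 8 = pos 24 = 'y'
  'e' (pos 4) + 8 = pos 12 = 'm'
  'y' (pos 24) + 8 = pos 6 = 'g'
Result: symg

symg


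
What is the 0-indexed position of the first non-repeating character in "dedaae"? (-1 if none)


Input: dedaae
Character frequencies:
  'a': 2
  'd': 2
  'e': 2
Scanning left to right for freq == 1:
  Position 0 ('d'): freq=2, skip
  Position 1 ('e'): freq=2, skip
  Position 2 ('d'): freq=2, skip
  Position 3 ('a'): freq=2, skip
  Position 4 ('a'): freq=2, skip
  Position 5 ('e'): freq=2, skip
  No unique character found => answer = -1

-1


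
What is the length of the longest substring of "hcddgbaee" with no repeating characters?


Input: "hcddgbaee"
Sliding window (track last position of each char):
  Position 0 ('h'): window [0,0] length 1 -- new best
  Position 1 ('c'): window [0,1] length 2 -- new best
  Position 2 ('d'): window [0,2] length 3 -- new best
  Position 3 ('d'): repeat (last at 2), move window start to 3
  Position 3 ('d'): window [3,3] length 1
  Position 4 ('g'): window [3,4] length 2
  Position 5 ('b'): window [3,5] length 3
  Position 6 ('a'): window [3,6] length 4 -- new best
  Position 7 ('e'): window [3,7] length 5 -- new best
  Position 8 ('e'): repeat (last at 7), move window start to 8
  Position 8 ('e'): window [8,8] length 1
Longest substring with no repeats: "dgbae" with length 5

5


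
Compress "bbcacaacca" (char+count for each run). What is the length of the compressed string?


Input: bbcacaacca
Runs:
  'b' x 2 => "b2"
  'c' x 1 => "c1"
  'a' x 1 => "a1"
  'c' x 1 => "c1"
  'a' x 2 => "a2"
  'c' x 2 => "c2"
  'a' x 1 => "a1"
Compressed: "b2c1a1c1a2c2a1"
Compressed length: 14

14


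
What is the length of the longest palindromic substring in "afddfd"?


Input: "afddfd"
Checking substrings for palindromes:
  [1:5] "fddf" (len 4) => palindrome
  [3:6] "dfd" (len 3) => palindrome
  [2:4] "dd" (len 2) => palindrome
Longest palindromic substring: "fddf" with length 4

4


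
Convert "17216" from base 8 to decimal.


Input: "17216" in base 8
Positional expansion:
  Digit '1' (value 1) x 8^4 = 4096
  Digit '7' (value 7) x 8^3 = 3584
  Digit '2' (value 2) x 8^2 = 128
  Digit '1' (value 1) x 8^1 = 8
  Digit '6' (value 6) x 8^0 = 6
Sum = 7822

7822


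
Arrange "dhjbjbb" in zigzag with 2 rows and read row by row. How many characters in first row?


Zigzag "dhjbjbb" into 2 rows:
Placing characters:
  'd' => row 0
  'h' => row 1
  'j' => row 0
  'b' => row 1
  'j' => row 0
  'b' => row 1
  'b' => row 0
Rows:
  Row 0: "djjb"
  Row 1: "hbb"
First row length: 4

4


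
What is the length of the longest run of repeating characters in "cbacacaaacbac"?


Input: "cbacacaaacbac"
Scanning for longest run:
  Position 1 ('b'): new char, reset run to 1
  Position 2 ('a'): new char, reset run to 1
  Position 3 ('c'): new char, reset run to 1
  Position 4 ('a'): new char, reset run to 1
  Position 5 ('c'): new char, reset run to 1
  Position 6 ('a'): new char, reset run to 1
  Position 7 ('a'): continues run of 'a', length=2
  Position 8 ('a'): continues run of 'a', length=3
  Position 9 ('c'): new char, reset run to 1
  Position 10 ('b'): new char, reset run to 1
  Position 11 ('a'): new char, reset run to 1
  Position 12 ('c'): new char, reset run to 1
Longest run: 'a' with length 3

3


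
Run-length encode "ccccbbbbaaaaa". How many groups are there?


Input: ccccbbbbaaaaa
Scanning for consecutive runs:
  Group 1: 'c' x 4 (positions 0-3)
  Group 2: 'b' x 4 (positions 4-7)
  Group 3: 'a' x 5 (positions 8-12)
Total groups: 3

3


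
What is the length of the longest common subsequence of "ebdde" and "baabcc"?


LCS of "ebdde" and "baabcc"
DP table:
           b    a    a    b    c    c
      0    0    0    0    0    0    0
  e   0    0    0    0    0    0    0
  b   0    1    1    1    1    1    1
  d   0    1    1    1    1    1    1
  d   0    1    1    1    1    1    1
  e   0    1    1    1    1    1    1
LCS length = dp[5][6] = 1

1


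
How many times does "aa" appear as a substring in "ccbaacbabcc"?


Searching for "aa" in "ccbaacbabcc"
Scanning each position:
  Position 0: "cc" => no
  Position 1: "cb" => no
  Position 2: "ba" => no
  Position 3: "aa" => MATCH
  Position 4: "ac" => no
  Position 5: "cb" => no
  Position 6: "ba" => no
  Position 7: "ab" => no
  Position 8: "bc" => no
  Position 9: "cc" => no
Total occurrences: 1

1


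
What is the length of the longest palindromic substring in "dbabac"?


Input: "dbabac"
Checking substrings for palindromes:
  [1:4] "bab" (len 3) => palindrome
  [2:5] "aba" (len 3) => palindrome
Longest palindromic substring: "bab" with length 3

3


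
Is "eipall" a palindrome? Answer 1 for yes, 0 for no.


Input: eipall
Reversed: llapie
  Compare pos 0 ('e') with pos 5 ('l'): MISMATCH
  Compare pos 1 ('i') with pos 4 ('l'): MISMATCH
  Compare pos 2 ('p') with pos 3 ('a'): MISMATCH
Result: not a palindrome

0


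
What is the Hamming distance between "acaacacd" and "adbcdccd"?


Comparing "acaacacd" and "adbcdccd" position by position:
  Position 0: 'a' vs 'a' => same
  Position 1: 'c' vs 'd' => differ
  Position 2: 'a' vs 'b' => differ
  Position 3: 'a' vs 'c' => differ
  Position 4: 'c' vs 'd' => differ
  Position 5: 'a' vs 'c' => differ
  Position 6: 'c' vs 'c' => same
  Position 7: 'd' vs 'd' => same
Total differences (Hamming distance): 5

5


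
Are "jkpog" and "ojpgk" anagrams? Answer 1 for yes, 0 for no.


Strings: "jkpog", "ojpgk"
Sorted first:  gjkop
Sorted second: gjkop
Sorted forms match => anagrams

1


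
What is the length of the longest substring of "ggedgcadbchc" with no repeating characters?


Input: "ggedgcadbchc"
Sliding window (track last position of each char):
  Position 0 ('g'): window [0,0] length 1 -- new best
  Position 1 ('g'): repeat (last at 0), move window start to 1
  Position 1 ('g'): window [1,1] length 1
  Position 2 ('e'): window [1,2] length 2 -- new best
  Position 3 ('d'): window [1,3] length 3 -- new best
  Position 4 ('g'): repeat (last at 1), move window start to 2
  Position 4 ('g'): window [2,4] length 3
  Position 5 ('c'): window [2,5] length 4 -- new best
  Position 6 ('a'): window [2,6] length 5 -- new best
  Position 7 ('d'): repeat (last at 3), move window start to 4
  Position 7 ('d'): window [4,7] length 4
  Position 8 ('b'): window [4,8] length 5
  Position 9 ('c'): repeat (last at 5), move window start to 6
  Position 9 ('c'): window [6,9] length 4
  Position 10 ('h'): window [6,10] length 5
  Position 11 ('c'): repeat (last at 9), move window start to 10
  Position 11 ('c'): window [10,11] length 2
Longest substring with no repeats: "edgca" with length 5

5


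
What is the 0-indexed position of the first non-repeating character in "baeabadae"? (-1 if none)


Input: baeabadae
Character frequencies:
  'a': 4
  'b': 2
  'd': 1
  'e': 2
Scanning left to right for freq == 1:
  Position 0 ('b'): freq=2, skip
  Position 1 ('a'): freq=4, skip
  Position 2 ('e'): freq=2, skip
  Position 3 ('a'): freq=4, skip
  Position 4 ('b'): freq=2, skip
  Position 5 ('a'): freq=4, skip
  Position 6 ('d'): unique! => answer = 6

6


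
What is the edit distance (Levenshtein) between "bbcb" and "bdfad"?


Computing edit distance: "bbcb" -> "bdfad"
DP table:
           b    d    f    a    d
      0    1    2    3    4    5
  b   1    0    1    2    3    4
  b   2    1    1    2    3    4
  c   3    2    2    2    3    4
  b   4    3    3    3    3    4
Edit distance = dp[4][5] = 4

4


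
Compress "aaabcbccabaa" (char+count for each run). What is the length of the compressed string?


Input: aaabcbccabaa
Runs:
  'a' x 3 => "a3"
  'b' x 1 => "b1"
  'c' x 1 => "c1"
  'b' x 1 => "b1"
  'c' x 2 => "c2"
  'a' x 1 => "a1"
  'b' x 1 => "b1"
  'a' x 2 => "a2"
Compressed: "a3b1c1b1c2a1b1a2"
Compressed length: 16

16


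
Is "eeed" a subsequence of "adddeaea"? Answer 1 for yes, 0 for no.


Check if "eeed" is a subsequence of "adddeaea"
Greedy scan:
  Position 0 ('a'): no match needed
  Position 1 ('d'): no match needed
  Position 2 ('d'): no match needed
  Position 3 ('d'): no match needed
  Position 4 ('e'): matches sub[0] = 'e'
  Position 5 ('a'): no match needed
  Position 6 ('e'): matches sub[1] = 'e'
  Position 7 ('a'): no match needed
Only matched 2/4 characters => not a subsequence

0


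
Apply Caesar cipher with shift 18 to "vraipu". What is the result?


Caesar cipher: shift "vraipu" by 18
  'v' (pos 21) + 18 = pos 13 = 'n'
  'r' (pos 17) + 18 = pos 9 = 'j'
  'a' (pos 0) + 18 = pos 18 = 's'
  'i' (pos 8) + 18 = pos 0 = 'a'
  'p' (pos 15) + 18 = pos 7 = 'h'
  'u' (pos 20) + 18 = pos 12 = 'm'
Result: njsahm

njsahm


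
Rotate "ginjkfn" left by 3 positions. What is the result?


Input: "ginjkfn", rotate left by 3
First 3 characters: "gin"
Remaining characters: "jkfn"
Concatenate remaining + first: "jkfn" + "gin" = "jkfngin"

jkfngin


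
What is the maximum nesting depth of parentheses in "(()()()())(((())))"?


Input: "(()()()())(((())))"
Tracking depth:
  Position 0 '(': depth becomes 1
  Position 1 '(': depth becomes 2
  Position 2 ')': depth becomes 1
  Position 3 '(': depth becomes 2
  Position 4 ')': depth becomes 1
  Position 5 '(': depth becomes 2
  Position 6 ')': depth becomes 1
  Position 7 '(': depth becomes 2
  Position 8 ')': depth becomes 1
  Position 9 ')': depth becomes 0
  Position 10 '(': depth becomes 1
  Position 11 '(': depth becomes 2
  Position 12 '(': depth becomes 3
  Position 13 '(': depth becomes 4
  Position 14 ')': depth becomes 3
  Position 15 ')': depth becomes 2
  Position 16 ')': depth becomes 1
  Position 17 ')': depth becomes 0
Maximum depth reached: 4

4


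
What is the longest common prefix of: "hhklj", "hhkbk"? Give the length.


Words: hhklj, hhkbk
  Position 0: all 'h' => match
  Position 1: all 'h' => match
  Position 2: all 'k' => match
  Position 3: ('l', 'b') => mismatch, stop
LCP = "hhk" (length 3)

3


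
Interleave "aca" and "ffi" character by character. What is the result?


Interleaving "aca" and "ffi":
  Position 0: 'a' from first, 'f' from second => "af"
  Position 1: 'c' from first, 'f' from second => "cf"
  Position 2: 'a' from first, 'i' from second => "ai"
Result: afcfai

afcfai
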